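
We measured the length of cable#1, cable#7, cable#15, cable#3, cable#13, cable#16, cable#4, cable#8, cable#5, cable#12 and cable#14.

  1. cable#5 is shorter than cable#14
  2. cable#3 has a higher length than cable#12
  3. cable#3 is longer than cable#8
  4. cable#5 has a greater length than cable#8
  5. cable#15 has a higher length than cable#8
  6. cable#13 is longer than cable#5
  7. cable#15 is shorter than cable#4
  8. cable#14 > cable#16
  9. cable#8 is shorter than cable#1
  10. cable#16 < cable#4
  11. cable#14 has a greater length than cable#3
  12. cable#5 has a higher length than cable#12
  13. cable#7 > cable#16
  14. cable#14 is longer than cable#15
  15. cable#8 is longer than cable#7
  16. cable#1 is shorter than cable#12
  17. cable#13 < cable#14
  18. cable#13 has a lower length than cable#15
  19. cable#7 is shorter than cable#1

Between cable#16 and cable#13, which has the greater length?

cable#13

Link the given pairs in sequence: cable#16 < cable#7; cable#7 < cable#8; cable#8 < cable#1; cable#1 < cable#12; cable#12 < cable#5; cable#5 < cable#13.
Together: cable#16 < cable#7 < cable#8 < cable#1 < cable#12 < cable#5 < cable#13.
So cable#16 < cable#13; cable#13 is the longer of the two.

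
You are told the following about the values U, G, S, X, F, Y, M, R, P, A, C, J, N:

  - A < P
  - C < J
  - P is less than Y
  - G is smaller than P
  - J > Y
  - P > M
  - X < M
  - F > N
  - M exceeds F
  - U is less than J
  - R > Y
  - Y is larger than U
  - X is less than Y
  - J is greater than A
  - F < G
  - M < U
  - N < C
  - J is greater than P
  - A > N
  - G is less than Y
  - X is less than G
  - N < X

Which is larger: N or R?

R

Following the relations from N: N < F < M < U < Y < R.
So N < R; R is the larger of the two.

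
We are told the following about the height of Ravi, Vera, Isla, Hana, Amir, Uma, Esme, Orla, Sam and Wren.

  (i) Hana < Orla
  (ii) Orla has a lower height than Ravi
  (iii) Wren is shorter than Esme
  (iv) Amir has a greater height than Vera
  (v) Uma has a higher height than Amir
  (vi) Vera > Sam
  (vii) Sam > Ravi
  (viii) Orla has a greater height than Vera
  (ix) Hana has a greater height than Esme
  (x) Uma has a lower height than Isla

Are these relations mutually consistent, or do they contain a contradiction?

inconsistent

Chaining the given relations yields Orla < Ravi < Sam < Vera, so Orla < Vera. But one relation states Vera < Orla. These cannot both hold.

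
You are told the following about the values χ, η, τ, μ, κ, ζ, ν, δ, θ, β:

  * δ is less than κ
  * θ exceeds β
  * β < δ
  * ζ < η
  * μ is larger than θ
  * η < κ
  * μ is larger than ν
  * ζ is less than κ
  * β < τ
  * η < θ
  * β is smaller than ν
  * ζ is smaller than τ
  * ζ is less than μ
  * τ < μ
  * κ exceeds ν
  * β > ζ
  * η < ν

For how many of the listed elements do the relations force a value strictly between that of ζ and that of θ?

2

The relations place ζ below θ. An element lies strictly between them when it is forced above ζ and also forced below θ.
Above ζ: {β, δ, η, ν, κ, τ, μ}. Below θ: {β, η}.
Intersection: {β, η} — 2.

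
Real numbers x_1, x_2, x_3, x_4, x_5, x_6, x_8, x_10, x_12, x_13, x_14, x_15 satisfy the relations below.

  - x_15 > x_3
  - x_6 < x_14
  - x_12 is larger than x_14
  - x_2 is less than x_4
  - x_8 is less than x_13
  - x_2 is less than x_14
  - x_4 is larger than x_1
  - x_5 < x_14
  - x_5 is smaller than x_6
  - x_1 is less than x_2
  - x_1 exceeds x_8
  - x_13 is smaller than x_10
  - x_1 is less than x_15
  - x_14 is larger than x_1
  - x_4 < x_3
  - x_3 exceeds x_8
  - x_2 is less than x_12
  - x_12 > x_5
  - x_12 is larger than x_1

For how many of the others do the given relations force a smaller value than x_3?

From x_3 the given relations immediately reach x_8, x_4.
From those, x_1, x_2 — 4 in total.
Nothing else is reachable below x_3; 4 in all.

4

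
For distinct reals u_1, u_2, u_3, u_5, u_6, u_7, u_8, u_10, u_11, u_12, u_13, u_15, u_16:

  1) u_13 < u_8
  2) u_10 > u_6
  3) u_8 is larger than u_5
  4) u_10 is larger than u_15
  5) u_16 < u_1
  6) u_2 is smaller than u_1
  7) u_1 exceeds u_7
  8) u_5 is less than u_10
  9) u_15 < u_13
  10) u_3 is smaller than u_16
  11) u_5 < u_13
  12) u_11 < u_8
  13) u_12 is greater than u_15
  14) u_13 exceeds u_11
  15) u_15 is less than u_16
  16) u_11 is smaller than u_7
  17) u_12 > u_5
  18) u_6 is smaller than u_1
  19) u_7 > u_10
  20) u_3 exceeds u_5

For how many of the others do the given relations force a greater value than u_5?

8

Directly above u_5: u_13, u_10, u_3, u_12, u_8.
One step further: u_7, u_16 (7 so far).
One step further: u_1 (8 so far).
Nothing else is reachable above u_5; 8 in all.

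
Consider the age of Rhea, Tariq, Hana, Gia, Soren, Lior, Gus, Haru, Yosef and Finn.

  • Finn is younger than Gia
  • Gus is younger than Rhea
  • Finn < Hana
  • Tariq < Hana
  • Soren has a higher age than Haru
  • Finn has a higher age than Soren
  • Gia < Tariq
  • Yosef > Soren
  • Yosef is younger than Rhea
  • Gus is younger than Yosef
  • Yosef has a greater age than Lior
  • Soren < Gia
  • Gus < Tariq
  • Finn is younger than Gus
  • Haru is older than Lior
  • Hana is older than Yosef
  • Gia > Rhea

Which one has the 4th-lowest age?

Finn

The consecutive relations fix a unique order: Lior < Haru < Soren < Finn < Gus < Yosef < Rhea < Gia < Tariq < Hana.
Counting 4 from the smallest end gives Finn.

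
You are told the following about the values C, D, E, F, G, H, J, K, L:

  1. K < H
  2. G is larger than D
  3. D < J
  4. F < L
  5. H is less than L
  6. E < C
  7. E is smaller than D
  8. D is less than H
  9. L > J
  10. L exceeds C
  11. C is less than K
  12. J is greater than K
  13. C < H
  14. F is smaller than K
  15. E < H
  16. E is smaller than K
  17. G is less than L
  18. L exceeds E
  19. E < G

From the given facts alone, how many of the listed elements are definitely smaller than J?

5

Directly below J: D, K.
One step further: E, C, F (5 so far).
Nothing else is reachable below J; 5 in all.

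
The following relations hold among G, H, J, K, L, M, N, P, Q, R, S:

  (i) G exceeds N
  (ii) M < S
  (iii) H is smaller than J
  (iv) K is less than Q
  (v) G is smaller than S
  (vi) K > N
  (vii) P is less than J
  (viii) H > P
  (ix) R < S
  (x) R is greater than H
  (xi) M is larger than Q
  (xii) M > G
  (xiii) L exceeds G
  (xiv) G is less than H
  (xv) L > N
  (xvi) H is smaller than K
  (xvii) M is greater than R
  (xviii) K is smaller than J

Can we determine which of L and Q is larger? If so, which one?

Following every chain through L: below L we get N, G.
Q is not reached, and no chain runs the other way from Q to L.
So the given relations leave the order of L and Q undetermined.

undetermined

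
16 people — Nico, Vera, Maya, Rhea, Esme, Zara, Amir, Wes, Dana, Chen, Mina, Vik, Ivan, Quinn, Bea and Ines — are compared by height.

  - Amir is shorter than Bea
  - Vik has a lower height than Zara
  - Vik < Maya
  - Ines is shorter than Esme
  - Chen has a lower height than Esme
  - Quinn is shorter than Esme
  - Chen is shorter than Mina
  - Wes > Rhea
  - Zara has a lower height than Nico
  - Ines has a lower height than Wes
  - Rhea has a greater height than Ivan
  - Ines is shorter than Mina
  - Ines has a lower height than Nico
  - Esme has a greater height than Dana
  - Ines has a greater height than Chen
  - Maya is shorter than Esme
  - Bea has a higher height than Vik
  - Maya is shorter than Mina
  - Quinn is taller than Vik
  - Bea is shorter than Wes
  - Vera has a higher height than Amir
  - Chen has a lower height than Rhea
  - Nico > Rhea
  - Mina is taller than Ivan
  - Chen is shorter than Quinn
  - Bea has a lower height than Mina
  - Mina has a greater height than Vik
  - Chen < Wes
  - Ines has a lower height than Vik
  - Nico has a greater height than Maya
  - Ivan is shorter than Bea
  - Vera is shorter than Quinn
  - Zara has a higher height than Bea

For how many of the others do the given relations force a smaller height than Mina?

7

From Mina the given relations immediately reach Ivan, Chen, Ines, Vik, Bea, Maya.
From those, Amir — 7 in total.
Nothing else is reachable below Mina; 7 in all.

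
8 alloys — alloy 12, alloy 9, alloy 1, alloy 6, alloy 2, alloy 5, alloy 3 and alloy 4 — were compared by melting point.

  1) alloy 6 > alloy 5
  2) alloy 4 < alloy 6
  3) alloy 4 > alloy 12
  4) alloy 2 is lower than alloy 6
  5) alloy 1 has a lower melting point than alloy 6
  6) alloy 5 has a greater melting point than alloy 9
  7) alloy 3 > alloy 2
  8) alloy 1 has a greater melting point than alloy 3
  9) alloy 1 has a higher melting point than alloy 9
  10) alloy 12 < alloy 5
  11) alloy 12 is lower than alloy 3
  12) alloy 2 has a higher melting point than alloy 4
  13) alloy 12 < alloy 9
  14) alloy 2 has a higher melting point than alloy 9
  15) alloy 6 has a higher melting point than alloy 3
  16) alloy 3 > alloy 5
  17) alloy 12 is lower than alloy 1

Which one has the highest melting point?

Chaining downward from alloy 6: directly below it, alloy 4, alloy 5, alloy 2, alloy 3, alloy 1; then alloy 12, alloy 9.
That covers every other element, and nothing is given above alloy 6, so alloy 6 is the highest melting point.

alloy 6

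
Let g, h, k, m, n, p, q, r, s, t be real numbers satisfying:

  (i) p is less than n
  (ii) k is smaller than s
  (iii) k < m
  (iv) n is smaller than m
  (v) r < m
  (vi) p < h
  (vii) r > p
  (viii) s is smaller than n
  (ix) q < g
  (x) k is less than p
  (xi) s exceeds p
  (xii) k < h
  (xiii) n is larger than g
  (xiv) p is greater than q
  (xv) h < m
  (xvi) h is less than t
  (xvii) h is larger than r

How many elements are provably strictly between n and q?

3

The relations place q below n. An element lies strictly between them when it is forced above q and also forced below n.
Above q: {p, g, r, h, t, s, m}. Below n: {k, p, g, s}.
Intersection: {p, g, s} — 3.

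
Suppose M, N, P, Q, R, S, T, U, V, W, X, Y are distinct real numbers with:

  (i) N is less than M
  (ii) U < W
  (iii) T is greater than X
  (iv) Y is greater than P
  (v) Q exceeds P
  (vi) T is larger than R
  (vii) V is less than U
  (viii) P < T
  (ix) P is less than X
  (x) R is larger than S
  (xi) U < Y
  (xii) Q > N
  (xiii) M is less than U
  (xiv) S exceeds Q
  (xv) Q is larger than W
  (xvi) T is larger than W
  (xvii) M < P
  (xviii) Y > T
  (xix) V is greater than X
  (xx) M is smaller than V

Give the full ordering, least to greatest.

N < M < P < X < V < U < W < Q < S < R < T < Y

Nothing is placed below N, so it is least; from there N < M; M < P; P < X; X < V; V < U; U < W; W < Q; Q < S; S < R; R < T; T < Y, each given directly.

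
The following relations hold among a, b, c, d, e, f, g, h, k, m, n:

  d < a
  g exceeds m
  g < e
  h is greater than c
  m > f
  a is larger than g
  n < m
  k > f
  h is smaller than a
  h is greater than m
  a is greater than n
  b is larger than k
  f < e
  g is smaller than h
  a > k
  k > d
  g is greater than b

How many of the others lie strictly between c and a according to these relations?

Chaining upward from c reaches: h.
Chaining downward from a reaches: f, n, m, d, k, b, g, h.
Strictly between c and a are those in both lists: h — 1 element.

1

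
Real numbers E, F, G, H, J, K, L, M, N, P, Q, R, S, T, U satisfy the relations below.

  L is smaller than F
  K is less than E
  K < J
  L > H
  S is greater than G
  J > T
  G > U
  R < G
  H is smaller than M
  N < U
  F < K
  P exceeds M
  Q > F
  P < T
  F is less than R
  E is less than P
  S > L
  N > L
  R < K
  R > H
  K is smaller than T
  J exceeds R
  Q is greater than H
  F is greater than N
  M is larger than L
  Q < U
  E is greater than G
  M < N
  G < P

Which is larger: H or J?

J

H < L and L < M give H < M.
With M < N: H < L < M < N.
With N < F: H < L < M < N < F.
With F < Q: H < L < M < N < F < Q.
Then Q < U extends the chain to U.
Then U < G extends the chain to G.
With G < E: H < L < M < N < F < Q < U < G < E.
With E < P: H < L < M < N < F < Q < U < G < E < P.
Then P < T extends the chain to T.
With T < J: H < L < M < N < F < Q < U < G < E < P < T < J.
So H < J; J is the larger of the two.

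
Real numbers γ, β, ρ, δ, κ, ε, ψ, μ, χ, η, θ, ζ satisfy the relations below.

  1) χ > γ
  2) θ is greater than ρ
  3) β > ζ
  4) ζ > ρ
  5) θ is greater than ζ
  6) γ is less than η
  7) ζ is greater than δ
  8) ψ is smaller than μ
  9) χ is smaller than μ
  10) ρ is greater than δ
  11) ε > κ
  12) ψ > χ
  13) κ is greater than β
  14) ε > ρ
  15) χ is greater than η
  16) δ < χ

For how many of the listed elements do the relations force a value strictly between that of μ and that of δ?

2

The relations place δ below μ. An element lies strictly between them when it is forced above δ and also forced below μ.
Above δ: {ρ, χ, ζ, β, θ, ψ, κ, ε}. Below μ: {γ, η, χ, ψ}.
Intersection: {χ, ψ} — 2.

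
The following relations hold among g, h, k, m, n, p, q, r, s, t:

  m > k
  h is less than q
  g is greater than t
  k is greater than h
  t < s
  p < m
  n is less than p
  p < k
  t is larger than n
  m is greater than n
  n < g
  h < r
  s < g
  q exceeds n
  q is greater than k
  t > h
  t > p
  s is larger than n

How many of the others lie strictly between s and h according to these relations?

The relations place h below s. An element lies strictly between them when it is forced above h and also forced below s.
Above h: {t, k, q, r, m, g}. Below s: {n, p, t}.
Intersection: {t} — 1.

1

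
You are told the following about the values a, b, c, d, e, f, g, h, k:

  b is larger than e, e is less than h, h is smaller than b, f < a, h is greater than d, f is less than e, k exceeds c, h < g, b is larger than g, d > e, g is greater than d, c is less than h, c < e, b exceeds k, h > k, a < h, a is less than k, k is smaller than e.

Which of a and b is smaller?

Chaining the given relations: a < k < e < h < g < b.
So a < b; a is the smaller of the two.

a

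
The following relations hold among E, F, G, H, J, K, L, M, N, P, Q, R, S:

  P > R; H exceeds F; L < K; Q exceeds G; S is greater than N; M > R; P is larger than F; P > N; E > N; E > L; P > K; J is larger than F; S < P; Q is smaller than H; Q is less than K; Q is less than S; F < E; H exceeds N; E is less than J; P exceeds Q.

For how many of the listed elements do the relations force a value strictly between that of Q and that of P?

Chaining upward from Q reaches: K, H, S.
Chaining downward from P reaches: F, G, R, N, L, K, S.
Strictly between Q and P are those in both lists: K, S — 2 elements.

2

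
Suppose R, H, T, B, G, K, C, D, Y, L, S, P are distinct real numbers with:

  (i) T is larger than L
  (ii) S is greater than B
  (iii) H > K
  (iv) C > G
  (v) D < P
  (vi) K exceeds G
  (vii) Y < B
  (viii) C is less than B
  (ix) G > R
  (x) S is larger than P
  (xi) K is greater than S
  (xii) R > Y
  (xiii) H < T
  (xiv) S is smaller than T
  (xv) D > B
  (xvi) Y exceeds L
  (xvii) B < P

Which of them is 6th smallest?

B

Piecing the relations together gives one ordering: L < Y < R < G < C < B < D < P < S < K < H < T.
The 6th smallest is B.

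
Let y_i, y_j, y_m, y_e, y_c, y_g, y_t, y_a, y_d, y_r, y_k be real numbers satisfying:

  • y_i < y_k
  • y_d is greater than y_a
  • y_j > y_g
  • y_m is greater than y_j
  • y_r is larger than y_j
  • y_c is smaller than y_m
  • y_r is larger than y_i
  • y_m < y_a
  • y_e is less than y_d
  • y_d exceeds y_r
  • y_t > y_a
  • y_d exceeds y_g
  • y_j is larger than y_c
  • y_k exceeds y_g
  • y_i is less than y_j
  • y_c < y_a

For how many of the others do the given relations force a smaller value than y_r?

4

Directly below y_r: y_i, y_j.
One step further: y_g, y_c (4 so far).
No other element is forced below y_r by the given relations, so the count is 4.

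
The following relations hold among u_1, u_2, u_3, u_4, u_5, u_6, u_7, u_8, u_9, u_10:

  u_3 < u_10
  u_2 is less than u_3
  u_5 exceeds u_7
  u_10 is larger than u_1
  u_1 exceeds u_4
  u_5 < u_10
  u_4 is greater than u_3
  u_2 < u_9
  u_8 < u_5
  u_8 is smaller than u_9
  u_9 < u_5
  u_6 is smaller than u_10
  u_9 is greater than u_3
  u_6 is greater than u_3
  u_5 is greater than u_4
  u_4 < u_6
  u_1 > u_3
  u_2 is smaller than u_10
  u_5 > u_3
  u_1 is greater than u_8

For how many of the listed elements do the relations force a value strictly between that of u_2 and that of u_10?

Chaining upward from u_2 reaches: u_3, u_4, u_9, u_1, u_5, u_6.
Chaining downward from u_10 reaches: u_8, u_3, u_4, u_7, u_9, u_1, u_5, u_6.
Strictly between u_2 and u_10 are those in both lists: u_3, u_4, u_9, u_1, u_5, u_6 — 6 elements.

6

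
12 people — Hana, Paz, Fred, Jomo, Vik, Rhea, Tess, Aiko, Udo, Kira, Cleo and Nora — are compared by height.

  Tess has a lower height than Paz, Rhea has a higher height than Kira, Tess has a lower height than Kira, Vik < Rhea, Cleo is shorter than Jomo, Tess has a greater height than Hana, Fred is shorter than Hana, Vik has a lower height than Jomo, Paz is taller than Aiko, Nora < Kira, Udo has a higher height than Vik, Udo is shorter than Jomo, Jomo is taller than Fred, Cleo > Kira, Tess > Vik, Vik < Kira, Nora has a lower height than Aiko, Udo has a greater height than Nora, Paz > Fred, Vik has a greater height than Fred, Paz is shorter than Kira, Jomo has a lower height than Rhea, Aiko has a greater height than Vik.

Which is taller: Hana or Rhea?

Hana < Tess and Tess < Paz give Hana < Paz.
Then Paz < Kira extends the chain to Kira.
Then Kira < Cleo extends the chain to Cleo.
With Cleo < Jomo: Hana < Tess < Paz < Kira < Cleo < Jomo.
Then Jomo < Rhea extends the chain to Rhea.
So Hana < Rhea; Rhea is the taller of the two.

Rhea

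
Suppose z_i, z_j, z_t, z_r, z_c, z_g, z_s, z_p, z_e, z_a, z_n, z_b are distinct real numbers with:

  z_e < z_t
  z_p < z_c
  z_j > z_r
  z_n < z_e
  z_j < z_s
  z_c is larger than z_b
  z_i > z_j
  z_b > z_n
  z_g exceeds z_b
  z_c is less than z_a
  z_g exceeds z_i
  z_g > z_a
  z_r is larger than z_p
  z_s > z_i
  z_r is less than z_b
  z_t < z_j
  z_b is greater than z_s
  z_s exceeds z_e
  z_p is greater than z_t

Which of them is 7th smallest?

Chaining the given pairs: z_n < z_e < z_t < z_p < z_r < z_j < z_i < z_s < z_b < z_c < z_a < z_g.
Counting 7 from the smallest end gives z_i.

z_i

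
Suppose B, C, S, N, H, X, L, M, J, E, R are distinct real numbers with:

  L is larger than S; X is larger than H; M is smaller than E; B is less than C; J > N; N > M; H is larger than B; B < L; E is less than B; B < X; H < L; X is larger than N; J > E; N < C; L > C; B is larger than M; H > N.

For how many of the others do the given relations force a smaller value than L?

7

Directly below L: S, B, H, C.
One step further: M, E, N (7 so far).
No other element is forced below L by the given relations, so the count is 7.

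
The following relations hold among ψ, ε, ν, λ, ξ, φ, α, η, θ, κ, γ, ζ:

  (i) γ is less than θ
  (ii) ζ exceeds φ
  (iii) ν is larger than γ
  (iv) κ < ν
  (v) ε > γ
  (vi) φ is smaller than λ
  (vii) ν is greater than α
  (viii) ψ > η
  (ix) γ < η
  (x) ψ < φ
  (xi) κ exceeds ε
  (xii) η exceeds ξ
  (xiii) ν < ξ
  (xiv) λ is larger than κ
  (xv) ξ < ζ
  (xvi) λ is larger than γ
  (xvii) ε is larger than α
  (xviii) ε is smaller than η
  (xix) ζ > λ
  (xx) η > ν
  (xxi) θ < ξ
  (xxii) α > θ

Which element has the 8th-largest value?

κ

The consecutive relations fix a unique order: γ < θ < α < ε < κ < ν < ξ < η < ψ < φ < λ < ζ.
The 8th largest is κ.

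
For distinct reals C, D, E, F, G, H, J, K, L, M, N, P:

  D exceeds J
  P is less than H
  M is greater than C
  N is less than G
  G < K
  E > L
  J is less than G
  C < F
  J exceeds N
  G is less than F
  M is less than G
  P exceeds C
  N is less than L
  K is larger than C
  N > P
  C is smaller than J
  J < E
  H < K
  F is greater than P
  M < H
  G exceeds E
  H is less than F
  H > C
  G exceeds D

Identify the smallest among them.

Chaining upward from C: directly above it, P, J, M, H, F, K; then N, E, D, G; then L.
That covers every other element, and nothing is given below C, so C is the smallest.

C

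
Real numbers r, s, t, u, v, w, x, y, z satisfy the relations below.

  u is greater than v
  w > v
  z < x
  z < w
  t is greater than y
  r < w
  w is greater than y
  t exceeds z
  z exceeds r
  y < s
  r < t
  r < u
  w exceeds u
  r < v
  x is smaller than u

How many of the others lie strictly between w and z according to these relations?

Chaining upward from z reaches: x, t, u.
Chaining downward from w reaches: y, r, x, v, u.
Strictly between z and w are those in both lists: x, u — 2 elements.

2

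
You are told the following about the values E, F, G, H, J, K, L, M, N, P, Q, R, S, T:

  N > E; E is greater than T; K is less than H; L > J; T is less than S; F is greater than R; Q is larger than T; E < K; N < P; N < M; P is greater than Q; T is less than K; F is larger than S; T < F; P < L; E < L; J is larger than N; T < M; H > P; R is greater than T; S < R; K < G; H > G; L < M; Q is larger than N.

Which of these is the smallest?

T

E is not least since T < E; N is not least since E < N; S is not least since T < S; R is not least since S < R; Q is not least since T < Q; P is not least since Q < P; K is not least since T < K; G is not least since K < G; J is not least since N < J; L is not least since J < L; H is not least since P < H; M is not least since L < M; F is not least since S < F.
Only T has nothing below it, so T is the smallest.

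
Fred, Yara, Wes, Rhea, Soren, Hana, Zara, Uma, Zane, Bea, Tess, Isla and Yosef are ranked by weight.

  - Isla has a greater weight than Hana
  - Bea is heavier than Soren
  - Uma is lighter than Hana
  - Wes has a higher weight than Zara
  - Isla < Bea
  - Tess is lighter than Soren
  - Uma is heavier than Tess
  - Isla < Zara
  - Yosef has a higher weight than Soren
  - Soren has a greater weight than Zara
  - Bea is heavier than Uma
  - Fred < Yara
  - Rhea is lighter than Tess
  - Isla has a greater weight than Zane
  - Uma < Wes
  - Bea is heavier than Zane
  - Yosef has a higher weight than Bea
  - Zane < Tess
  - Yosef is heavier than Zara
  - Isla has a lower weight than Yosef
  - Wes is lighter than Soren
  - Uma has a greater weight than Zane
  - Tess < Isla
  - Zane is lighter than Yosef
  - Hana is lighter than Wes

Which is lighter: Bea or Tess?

Tess < Uma and Uma < Hana give Tess < Hana.
Then Hana < Isla extends the chain to Isla.
Then Isla < Zara extends the chain to Zara.
Then Zara < Wes extends the chain to Wes.
Then Wes < Soren extends the chain to Soren.
With Soren < Bea: Tess < Uma < Hana < Isla < Zara < Wes < Soren < Bea.
So Tess < Bea; Tess is the lighter of the two.

Tess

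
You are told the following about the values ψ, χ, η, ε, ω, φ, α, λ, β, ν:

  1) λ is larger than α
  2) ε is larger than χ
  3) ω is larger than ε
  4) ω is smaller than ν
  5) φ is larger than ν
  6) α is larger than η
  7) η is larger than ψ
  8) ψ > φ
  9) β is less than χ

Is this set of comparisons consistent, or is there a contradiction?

consistent

The single ordering β < χ < ε < ω < ν < φ < ψ < η < α < λ satisfies every listed relation, so no contradiction arises.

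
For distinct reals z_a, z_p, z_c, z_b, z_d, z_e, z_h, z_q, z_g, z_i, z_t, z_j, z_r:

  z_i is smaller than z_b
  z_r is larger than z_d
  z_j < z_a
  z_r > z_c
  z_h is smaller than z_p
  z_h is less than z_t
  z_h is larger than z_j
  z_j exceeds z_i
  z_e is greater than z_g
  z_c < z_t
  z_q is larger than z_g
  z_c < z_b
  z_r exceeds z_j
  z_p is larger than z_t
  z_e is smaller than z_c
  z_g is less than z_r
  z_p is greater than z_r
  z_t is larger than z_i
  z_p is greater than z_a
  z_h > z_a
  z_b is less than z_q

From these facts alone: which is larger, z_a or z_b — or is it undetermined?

Following every chain through z_a: above z_a we get z_h, z_t, z_p; below z_a we get z_i, z_j.
z_b is not reached, and no chain runs the other way from z_b to z_a.
So the given relations leave the order of z_a and z_b undetermined.

undetermined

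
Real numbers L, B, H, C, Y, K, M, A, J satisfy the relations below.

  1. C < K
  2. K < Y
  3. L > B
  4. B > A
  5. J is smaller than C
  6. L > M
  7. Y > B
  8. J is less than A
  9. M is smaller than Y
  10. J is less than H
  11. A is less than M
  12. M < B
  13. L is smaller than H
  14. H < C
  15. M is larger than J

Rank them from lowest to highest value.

Each adjacent pair is fixed by a given relation: J < A; A < M; M < B; B < L; L < H; H < C; C < K; K < Y. Chaining them end to end gives the full order.

J < A < M < B < L < H < C < K < Y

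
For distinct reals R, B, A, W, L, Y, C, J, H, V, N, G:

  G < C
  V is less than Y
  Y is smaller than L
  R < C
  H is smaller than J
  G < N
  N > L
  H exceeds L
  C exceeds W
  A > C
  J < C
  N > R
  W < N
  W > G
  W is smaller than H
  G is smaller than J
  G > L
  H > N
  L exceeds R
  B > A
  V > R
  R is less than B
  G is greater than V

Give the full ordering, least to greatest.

The consecutive links are each given: R < V; V < Y; Y < L; L < G; G < W; W < N; N < H; H < J; J < C; C < A; A < B.

R < V < Y < L < G < W < N < H < J < C < A < B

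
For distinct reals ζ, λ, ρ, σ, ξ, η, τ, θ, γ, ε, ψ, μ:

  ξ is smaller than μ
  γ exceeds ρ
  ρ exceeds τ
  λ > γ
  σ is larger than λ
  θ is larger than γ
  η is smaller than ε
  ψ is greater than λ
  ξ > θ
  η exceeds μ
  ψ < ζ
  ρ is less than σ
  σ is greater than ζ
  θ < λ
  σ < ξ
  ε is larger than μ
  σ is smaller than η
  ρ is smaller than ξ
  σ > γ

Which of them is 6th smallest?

The consecutive relations fix a unique order: τ < ρ < γ < θ < λ < ψ < ζ < σ < ξ < μ < η < ε.
The 6th smallest is ψ.

ψ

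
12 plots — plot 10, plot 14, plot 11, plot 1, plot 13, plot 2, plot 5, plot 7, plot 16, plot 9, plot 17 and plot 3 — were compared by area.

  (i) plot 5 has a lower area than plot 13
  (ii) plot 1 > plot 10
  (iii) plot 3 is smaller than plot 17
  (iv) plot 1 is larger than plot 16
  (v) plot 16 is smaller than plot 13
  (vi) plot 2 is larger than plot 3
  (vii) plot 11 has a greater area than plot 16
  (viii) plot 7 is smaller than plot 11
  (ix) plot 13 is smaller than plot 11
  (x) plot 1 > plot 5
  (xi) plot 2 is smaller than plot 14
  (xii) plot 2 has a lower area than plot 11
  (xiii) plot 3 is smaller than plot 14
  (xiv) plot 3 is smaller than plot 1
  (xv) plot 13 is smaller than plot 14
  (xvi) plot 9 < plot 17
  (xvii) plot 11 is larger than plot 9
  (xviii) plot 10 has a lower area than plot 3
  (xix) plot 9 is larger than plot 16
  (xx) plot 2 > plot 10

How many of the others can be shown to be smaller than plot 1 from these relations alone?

4

The elements the relations force below plot 1 are plot 10, plot 16, plot 3, plot 5 — no chain reaches any other.
That is 4.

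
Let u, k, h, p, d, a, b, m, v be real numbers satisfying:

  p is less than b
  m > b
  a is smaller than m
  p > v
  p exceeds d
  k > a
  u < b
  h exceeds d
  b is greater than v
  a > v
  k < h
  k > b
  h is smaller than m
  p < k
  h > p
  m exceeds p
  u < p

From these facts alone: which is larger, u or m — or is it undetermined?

m

The relevant relations are u < p; p < b; b < k; k < h; h < m.
Together: u < p < b < k < h < m.
So m is larger.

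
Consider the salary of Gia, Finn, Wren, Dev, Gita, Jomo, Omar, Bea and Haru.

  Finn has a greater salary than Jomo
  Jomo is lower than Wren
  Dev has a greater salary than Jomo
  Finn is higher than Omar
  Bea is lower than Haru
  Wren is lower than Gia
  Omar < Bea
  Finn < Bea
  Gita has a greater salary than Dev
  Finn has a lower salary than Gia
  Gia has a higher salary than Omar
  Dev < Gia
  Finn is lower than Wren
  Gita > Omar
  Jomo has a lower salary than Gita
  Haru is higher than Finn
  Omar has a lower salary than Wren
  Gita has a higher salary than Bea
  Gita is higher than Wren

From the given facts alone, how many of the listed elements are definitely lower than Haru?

4

From Haru the given relations immediately reach Finn, Bea.
From those, Jomo, Omar — 4 in total.
No other element is forced below Haru by the given relations, so the count is 4.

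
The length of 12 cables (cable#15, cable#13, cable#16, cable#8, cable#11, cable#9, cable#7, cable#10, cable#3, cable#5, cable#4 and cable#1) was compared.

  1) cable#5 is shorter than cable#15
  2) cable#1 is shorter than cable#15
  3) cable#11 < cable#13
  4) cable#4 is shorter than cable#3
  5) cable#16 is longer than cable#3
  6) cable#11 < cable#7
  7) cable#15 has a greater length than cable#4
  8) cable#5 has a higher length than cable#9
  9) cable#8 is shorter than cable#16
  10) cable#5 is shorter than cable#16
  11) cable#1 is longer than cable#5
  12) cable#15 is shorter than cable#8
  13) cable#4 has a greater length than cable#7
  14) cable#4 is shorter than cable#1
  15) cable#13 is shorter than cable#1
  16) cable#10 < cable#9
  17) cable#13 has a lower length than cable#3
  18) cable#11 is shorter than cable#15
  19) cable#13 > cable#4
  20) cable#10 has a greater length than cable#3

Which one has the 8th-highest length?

Piecing the relations together gives one ordering: cable#11 < cable#7 < cable#4 < cable#13 < cable#3 < cable#10 < cable#9 < cable#5 < cable#1 < cable#15 < cable#8 < cable#16.
Counting 8 from the largest end gives cable#3.

cable#3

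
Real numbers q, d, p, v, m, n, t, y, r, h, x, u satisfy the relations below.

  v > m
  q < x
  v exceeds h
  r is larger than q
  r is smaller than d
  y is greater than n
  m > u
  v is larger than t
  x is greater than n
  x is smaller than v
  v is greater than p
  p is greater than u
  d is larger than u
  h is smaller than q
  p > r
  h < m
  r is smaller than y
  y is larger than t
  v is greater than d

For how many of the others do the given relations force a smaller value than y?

5

The elements the relations force below y are h, t, n, q, r — no chain reaches any other.
That is 5.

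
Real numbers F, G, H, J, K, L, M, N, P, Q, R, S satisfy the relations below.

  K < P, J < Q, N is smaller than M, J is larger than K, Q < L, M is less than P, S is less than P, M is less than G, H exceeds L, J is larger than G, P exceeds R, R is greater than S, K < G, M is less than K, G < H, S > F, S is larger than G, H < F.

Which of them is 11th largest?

The consecutive relations fix a unique order: N < M < K < G < J < Q < L < H < F < S < R < P.
Counting 11 from the largest end gives M.

M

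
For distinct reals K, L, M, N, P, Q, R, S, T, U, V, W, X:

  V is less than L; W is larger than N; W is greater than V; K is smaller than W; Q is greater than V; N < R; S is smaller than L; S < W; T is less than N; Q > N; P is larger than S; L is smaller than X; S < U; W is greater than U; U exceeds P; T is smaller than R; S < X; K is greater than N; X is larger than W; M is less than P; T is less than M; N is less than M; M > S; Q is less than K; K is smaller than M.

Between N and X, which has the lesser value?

Link the given pairs in sequence: N < Q; Q < K; K < M; M < P; P < U; U < W; W < X.
Chaining these gives N < Q < K < M < P < U < W < X.
So N < X; N is the smaller of the two.

N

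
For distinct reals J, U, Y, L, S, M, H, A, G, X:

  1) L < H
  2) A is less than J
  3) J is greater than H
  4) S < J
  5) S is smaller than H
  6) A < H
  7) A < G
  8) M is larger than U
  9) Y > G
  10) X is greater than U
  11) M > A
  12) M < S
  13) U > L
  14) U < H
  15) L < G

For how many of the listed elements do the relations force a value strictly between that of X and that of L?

Chaining upward from L reaches: U, M, S, G, H, Y, J.
Chaining downward from X reaches: U.
Strictly between L and X are those in both lists: U — 1 element.

1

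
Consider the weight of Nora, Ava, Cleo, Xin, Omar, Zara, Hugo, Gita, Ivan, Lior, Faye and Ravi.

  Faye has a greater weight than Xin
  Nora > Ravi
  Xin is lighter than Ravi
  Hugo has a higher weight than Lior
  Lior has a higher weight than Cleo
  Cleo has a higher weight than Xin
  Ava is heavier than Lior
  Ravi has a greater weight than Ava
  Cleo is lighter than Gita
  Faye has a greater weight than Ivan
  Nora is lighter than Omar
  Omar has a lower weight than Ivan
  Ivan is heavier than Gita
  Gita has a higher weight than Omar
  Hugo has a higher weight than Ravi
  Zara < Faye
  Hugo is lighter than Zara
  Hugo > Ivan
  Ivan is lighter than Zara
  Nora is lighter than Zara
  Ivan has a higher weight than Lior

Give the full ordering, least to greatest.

Each adjacent pair is fixed by a given relation: Xin < Cleo; Cleo < Lior; Lior < Ava; Ava < Ravi; Ravi < Nora; Nora < Omar; Omar < Gita; Gita < Ivan; Ivan < Hugo; Hugo < Zara; Zara < Faye. Chaining them end to end gives the full order.

Xin < Cleo < Lior < Ava < Ravi < Nora < Omar < Gita < Ivan < Hugo < Zara < Faye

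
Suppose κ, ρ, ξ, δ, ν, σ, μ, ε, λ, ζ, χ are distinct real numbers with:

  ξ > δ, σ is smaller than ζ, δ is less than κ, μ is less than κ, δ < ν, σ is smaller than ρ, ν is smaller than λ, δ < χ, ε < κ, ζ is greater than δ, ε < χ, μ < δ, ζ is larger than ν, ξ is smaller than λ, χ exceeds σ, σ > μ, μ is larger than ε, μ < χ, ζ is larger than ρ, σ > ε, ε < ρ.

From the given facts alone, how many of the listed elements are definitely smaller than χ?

4

Directly below χ: ε, μ, σ, δ.
No other element is forced below χ by the given relations, so the count is 4.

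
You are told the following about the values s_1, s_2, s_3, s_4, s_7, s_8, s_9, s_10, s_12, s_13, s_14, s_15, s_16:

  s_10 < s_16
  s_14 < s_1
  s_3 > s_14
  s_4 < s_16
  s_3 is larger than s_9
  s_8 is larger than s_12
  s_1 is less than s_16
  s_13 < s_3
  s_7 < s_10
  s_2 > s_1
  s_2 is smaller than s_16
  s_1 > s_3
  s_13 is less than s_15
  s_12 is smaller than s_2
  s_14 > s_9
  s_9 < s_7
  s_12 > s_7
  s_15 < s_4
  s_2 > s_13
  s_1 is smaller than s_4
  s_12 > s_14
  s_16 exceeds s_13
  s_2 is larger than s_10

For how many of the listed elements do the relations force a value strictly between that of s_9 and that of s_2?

6

Chaining upward from s_9 reaches: s_14, s_3, s_7, s_1, s_10, s_12, s_4, s_16, s_8.
Chaining downward from s_2 reaches: s_13, s_14, s_3, s_7, s_1, s_10, s_12.
Strictly between s_9 and s_2 are those in both lists: s_14, s_3, s_7, s_1, s_10, s_12 — 6 elements.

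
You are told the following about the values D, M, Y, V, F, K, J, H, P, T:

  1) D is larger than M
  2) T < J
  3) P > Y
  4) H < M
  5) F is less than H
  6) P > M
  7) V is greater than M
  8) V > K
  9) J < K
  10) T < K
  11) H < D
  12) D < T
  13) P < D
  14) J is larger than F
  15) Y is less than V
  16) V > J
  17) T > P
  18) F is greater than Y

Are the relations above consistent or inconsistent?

consistent

Every relation is compatible with Y < F < H < M < P < D < T < J < K < V; the set is consistent.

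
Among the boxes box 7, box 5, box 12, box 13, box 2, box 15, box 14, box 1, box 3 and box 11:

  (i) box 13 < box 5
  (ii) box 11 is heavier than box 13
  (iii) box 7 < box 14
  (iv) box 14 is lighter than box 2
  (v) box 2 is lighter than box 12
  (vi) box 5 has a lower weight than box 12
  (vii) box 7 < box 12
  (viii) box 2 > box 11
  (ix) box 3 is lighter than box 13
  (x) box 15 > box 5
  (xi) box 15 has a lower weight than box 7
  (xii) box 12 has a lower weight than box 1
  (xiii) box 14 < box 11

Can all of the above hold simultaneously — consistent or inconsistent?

consistent

The single ordering box 3 < box 13 < box 5 < box 15 < box 7 < box 14 < box 11 < box 2 < box 12 < box 1 satisfies every listed relation, so no contradiction arises.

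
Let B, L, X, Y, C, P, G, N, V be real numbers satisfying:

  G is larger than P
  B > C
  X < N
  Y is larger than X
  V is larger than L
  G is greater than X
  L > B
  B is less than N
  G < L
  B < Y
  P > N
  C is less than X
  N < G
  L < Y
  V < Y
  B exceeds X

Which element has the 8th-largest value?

The consecutive relations fix a unique order: C < X < B < N < P < G < L < V < Y.
Counting 8 from the largest end gives X.

X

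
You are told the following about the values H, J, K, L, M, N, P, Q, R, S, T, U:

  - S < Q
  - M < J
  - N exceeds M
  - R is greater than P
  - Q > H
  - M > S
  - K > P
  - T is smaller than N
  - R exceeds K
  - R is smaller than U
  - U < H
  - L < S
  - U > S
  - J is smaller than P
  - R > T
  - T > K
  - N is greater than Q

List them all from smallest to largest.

Nothing is placed below L, so it is least; from there L < S; S < M; M < J; J < P; P < K; K < T; T < R; R < U; U < H; H < Q; Q < N, each given directly.

L < S < M < J < P < K < T < R < U < H < Q < N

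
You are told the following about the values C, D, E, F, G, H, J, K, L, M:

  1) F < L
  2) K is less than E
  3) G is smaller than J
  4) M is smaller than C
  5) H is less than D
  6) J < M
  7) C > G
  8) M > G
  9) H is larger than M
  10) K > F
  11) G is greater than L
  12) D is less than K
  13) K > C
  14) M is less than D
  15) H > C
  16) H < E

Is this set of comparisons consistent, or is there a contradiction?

consistent

The single ordering F < L < G < J < M < C < H < D < K < E satisfies every listed relation, so no contradiction arises.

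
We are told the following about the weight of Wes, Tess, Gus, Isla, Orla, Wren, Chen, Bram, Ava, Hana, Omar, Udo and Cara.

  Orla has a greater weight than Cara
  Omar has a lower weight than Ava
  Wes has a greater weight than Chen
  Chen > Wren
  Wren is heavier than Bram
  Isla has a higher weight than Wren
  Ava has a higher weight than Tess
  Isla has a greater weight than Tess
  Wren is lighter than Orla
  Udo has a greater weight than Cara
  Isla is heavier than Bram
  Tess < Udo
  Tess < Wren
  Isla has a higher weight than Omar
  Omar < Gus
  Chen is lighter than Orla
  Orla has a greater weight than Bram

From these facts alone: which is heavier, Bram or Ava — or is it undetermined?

Following every chain through Bram: above Bram we get Wren, Chen, Wes, Isla, Orla.
Ava is not reached, and no chain runs the other way from Ava to Bram.
So the given relations leave the order of Bram and Ava undetermined.

undetermined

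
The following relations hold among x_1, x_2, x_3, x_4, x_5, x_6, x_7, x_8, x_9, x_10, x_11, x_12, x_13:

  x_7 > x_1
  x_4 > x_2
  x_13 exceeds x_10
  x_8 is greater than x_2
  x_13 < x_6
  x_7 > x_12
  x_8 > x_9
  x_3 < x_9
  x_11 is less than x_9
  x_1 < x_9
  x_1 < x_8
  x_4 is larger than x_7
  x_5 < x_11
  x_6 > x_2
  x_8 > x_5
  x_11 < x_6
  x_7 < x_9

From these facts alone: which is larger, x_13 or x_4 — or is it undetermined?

Following every chain through x_13: above x_13 we get x_6; below x_13 we get x_10.
x_4 is not reached, and no chain runs the other way from x_4 to x_13.
So the given relations leave the order of x_13 and x_4 undetermined.

undetermined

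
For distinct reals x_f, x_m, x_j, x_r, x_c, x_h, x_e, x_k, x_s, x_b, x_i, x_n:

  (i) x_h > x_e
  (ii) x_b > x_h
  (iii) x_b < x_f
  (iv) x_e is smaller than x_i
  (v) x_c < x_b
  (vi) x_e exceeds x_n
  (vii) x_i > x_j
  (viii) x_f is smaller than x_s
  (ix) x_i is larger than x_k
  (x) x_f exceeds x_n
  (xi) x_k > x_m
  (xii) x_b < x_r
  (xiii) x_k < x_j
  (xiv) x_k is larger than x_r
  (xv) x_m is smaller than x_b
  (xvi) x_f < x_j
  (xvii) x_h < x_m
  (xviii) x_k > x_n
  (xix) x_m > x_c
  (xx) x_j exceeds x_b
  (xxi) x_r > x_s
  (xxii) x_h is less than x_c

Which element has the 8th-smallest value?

x_s

Piecing the relations together gives one ordering: x_n < x_e < x_h < x_c < x_m < x_b < x_f < x_s < x_r < x_k < x_j < x_i.
Counting 8 from the smallest end gives x_s.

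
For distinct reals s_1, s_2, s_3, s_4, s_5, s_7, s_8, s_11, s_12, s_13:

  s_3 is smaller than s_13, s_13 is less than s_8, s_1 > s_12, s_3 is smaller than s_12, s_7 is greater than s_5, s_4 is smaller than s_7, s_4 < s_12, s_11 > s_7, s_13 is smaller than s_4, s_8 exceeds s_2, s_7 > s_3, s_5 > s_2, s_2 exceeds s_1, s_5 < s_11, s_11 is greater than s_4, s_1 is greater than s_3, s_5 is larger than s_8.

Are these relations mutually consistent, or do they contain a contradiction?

Every relation is compatible with s_3 < s_13 < s_4 < s_12 < s_1 < s_2 < s_8 < s_5 < s_7 < s_11; the set is consistent.

consistent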